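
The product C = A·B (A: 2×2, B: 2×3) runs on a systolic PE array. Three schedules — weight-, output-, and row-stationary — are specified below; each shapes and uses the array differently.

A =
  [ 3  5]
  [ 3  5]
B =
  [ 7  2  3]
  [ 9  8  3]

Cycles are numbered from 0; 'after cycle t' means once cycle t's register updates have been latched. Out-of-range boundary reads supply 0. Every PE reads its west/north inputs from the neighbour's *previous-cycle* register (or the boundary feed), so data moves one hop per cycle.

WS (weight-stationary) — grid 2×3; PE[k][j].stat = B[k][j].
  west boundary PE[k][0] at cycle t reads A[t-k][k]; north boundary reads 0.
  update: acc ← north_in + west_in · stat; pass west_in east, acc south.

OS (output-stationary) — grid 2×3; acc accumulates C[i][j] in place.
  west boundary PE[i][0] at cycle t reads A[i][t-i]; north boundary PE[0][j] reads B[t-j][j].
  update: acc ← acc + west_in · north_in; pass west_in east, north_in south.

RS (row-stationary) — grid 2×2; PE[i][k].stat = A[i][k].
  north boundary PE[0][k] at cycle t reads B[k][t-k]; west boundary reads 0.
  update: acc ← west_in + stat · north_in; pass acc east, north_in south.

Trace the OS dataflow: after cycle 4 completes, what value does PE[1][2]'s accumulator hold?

PE[1][2].acc = 24

OS (2×3). Following PE[1][2] plus its west/north inputs:
  @0  [0,2]  acc 0  |  →0  ↓0
  @0  [1,1]  acc 0  |  →0  ↓0
  @0  [1,2]  acc 0  |  →0  ↓0
  @1  [0,2]  acc 0  |  →0  ↓0
  @1  [1,1]  acc 0  |  →0  ↓0
  @1  [1,2]  acc 0  |  →0  ↓0
  @2  [0,2]  acc 9  |  →3  ↓3
  @2  [1,1]  acc 6  |  →3  ↓2
  @2  [1,2]  acc 0  |  →0  ↓0
  @3  [0,2]  acc 24  |  →5  ↓3
  @3  [1,1]  acc 46  |  →5  ↓8
  @3  [1,2]  acc 9  |  →3  ↓3
  @4  [0,2]  acc 24  |  →0  ↓0
  @4  [1,1]  acc 46  |  →0  ↓0
  @4  [1,2]  acc 24  |  →5  ↓3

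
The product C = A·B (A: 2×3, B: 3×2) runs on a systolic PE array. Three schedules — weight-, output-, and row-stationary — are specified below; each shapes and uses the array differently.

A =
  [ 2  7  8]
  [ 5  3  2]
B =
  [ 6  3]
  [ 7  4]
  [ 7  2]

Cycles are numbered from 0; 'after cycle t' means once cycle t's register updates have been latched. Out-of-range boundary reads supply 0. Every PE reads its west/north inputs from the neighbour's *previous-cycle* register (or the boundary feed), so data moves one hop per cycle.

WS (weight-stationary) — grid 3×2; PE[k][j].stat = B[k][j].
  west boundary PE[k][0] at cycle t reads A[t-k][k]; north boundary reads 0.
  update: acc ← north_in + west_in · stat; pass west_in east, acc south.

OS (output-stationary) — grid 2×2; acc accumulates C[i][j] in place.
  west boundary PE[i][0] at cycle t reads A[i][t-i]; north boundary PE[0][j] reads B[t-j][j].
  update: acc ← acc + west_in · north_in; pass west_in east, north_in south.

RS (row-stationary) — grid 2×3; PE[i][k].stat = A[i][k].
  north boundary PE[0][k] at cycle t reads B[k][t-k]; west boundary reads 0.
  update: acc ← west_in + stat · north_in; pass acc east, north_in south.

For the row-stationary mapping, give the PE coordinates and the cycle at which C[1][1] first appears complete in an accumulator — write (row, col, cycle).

(row, col, cycle) = (1, 2, 4)

Under RS, C[1][1] lands at PE[1][2]:
  0: (1,2).acc=0  regs=<0,0>
  1: (1,2).acc=0  regs=<0,0>
  2: (1,2).acc=0  regs=<0,0>
  3: (1,2).acc=65  regs=<65,7>
  4: (1,2).acc=31  regs=<31,2>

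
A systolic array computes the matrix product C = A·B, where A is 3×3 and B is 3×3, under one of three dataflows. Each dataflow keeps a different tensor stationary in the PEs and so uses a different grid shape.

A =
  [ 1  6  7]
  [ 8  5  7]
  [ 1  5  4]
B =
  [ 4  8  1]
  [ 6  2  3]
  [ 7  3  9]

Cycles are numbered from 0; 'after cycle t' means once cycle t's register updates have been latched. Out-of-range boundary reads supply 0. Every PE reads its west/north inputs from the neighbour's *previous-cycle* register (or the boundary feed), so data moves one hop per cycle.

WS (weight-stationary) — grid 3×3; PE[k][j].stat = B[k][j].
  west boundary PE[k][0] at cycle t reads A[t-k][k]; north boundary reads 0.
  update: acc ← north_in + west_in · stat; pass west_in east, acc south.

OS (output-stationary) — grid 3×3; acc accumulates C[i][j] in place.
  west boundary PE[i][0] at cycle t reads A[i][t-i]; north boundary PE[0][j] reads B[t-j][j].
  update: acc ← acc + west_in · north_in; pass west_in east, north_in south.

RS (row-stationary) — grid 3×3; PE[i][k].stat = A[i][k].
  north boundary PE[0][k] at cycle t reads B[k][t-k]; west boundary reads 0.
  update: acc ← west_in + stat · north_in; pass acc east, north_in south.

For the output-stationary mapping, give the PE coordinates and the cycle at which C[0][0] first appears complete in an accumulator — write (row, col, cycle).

(row, col, cycle) = (0, 0, 2)

Under OS, C[0][0] lands at PE[0][0]:
  [0] (0,0) acc=4 (h:1 v:4)
  [1] (0,0) acc=40 (h:6 v:6)
  [2] (0,0) acc=89 (h:7 v:7)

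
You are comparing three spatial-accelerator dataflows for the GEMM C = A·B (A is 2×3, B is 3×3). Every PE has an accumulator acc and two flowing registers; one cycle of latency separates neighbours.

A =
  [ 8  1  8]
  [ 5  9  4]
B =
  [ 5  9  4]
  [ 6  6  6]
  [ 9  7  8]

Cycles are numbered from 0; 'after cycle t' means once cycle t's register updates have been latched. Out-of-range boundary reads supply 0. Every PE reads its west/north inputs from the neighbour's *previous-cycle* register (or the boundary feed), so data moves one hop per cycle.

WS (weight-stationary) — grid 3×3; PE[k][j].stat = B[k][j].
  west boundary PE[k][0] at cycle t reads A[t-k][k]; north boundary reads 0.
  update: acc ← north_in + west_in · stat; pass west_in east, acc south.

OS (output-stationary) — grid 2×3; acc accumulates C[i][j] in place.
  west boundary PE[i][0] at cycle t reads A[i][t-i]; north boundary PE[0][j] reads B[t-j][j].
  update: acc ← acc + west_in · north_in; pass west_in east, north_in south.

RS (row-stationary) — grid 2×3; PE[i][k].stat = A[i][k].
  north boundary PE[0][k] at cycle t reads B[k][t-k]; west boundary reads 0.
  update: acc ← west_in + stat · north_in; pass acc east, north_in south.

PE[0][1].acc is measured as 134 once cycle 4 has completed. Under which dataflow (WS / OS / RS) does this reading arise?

dataflow = OS

— WS: 3×3; PE[0][1] trace:
  after 0 — PE[0][1] acc=0, pass-E 0, pass-S 0
  after 1 — PE[0][1] acc=72, pass-E 8, pass-S 72
  after 2 — PE[0][1] acc=45, pass-E 5, pass-S 45
  after 3 — PE[0][1] acc=0, pass-E 0, pass-S 0
  after 4 — PE[0][1] acc=0, pass-E 0, pass-S 0
— OS: 2×3; PE[0][1] trace:
  after 0 — PE[0][1] acc=0, pass-E 0, pass-S 0
  after 1 — PE[0][1] acc=72, pass-E 8, pass-S 9
  after 2 — PE[0][1] acc=78, pass-E 1, pass-S 6
  after 3 — PE[0][1] acc=134, pass-E 8, pass-S 7
  after 4 — PE[0][1] acc=134, pass-E 0, pass-S 0
— RS: 2×3; PE[0][1] trace:
  after 0 — PE[0][1] acc=0, pass-E 0, pass-S 0
  after 1 — PE[0][1] acc=46, pass-E 46, pass-S 6
  after 2 — PE[0][1] acc=78, pass-E 78, pass-S 6
  after 3 — PE[0][1] acc=38, pass-E 38, pass-S 6
  after 4 — PE[0][1] acc=0, pass-E 0, pass-S 0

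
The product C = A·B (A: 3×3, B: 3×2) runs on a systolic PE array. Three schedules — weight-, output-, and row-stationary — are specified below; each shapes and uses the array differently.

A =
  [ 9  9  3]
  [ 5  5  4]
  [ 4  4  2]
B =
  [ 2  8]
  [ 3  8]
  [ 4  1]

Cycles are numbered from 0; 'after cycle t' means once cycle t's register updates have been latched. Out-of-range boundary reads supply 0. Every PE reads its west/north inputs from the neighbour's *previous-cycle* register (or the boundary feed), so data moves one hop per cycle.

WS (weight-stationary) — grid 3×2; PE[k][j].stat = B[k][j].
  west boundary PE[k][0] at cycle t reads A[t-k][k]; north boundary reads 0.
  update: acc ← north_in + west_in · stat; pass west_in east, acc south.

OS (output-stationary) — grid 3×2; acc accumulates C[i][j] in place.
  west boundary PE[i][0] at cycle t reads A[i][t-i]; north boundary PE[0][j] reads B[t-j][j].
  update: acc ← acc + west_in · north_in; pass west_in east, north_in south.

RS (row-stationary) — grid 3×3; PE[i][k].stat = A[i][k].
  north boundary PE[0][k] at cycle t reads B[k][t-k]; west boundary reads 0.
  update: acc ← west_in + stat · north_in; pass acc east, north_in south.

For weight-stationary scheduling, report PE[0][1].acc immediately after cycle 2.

WS 3×2: PE[0][1] cycle-by-cycle (with neighbour feeds):
  [0] (0,0) acc=18 (h:9 v:18)
  [0] (0,1) acc=0 (h:0 v:0)
  [1] (0,0) acc=10 (h:5 v:10)
  [1] (0,1) acc=72 (h:9 v:72)
  [2] (0,0) acc=8 (h:4 v:8)
  [2] (0,1) acc=40 (h:5 v:40)

PE[0][1].acc = 40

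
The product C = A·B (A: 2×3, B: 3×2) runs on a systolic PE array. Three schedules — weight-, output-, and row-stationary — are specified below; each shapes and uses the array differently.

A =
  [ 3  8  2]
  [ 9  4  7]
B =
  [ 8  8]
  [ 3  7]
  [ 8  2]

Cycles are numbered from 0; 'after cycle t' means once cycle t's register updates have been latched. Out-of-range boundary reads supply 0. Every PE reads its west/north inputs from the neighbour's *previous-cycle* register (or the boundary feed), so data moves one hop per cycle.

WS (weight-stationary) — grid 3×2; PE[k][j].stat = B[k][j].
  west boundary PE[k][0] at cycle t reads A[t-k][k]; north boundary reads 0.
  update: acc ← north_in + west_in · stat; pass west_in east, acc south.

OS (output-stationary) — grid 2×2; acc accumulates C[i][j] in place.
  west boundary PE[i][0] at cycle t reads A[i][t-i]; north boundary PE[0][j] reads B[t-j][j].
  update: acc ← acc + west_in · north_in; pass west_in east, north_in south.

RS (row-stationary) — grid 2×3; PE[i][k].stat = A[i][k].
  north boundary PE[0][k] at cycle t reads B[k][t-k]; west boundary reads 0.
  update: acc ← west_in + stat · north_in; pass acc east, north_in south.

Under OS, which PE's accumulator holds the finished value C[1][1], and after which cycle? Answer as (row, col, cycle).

OS — PE[1][1] is where C[1][1] collects:
  @0  [1,1]  acc 0  |  →0  ↓0
  @1  [1,1]  acc 0  |  →0  ↓0
  @2  [1,1]  acc 72  |  →9  ↓8
  @3  [1,1]  acc 100  |  →4  ↓7
  @4  [1,1]  acc 114  |  →7  ↓2

(row, col, cycle) = (1, 1, 4)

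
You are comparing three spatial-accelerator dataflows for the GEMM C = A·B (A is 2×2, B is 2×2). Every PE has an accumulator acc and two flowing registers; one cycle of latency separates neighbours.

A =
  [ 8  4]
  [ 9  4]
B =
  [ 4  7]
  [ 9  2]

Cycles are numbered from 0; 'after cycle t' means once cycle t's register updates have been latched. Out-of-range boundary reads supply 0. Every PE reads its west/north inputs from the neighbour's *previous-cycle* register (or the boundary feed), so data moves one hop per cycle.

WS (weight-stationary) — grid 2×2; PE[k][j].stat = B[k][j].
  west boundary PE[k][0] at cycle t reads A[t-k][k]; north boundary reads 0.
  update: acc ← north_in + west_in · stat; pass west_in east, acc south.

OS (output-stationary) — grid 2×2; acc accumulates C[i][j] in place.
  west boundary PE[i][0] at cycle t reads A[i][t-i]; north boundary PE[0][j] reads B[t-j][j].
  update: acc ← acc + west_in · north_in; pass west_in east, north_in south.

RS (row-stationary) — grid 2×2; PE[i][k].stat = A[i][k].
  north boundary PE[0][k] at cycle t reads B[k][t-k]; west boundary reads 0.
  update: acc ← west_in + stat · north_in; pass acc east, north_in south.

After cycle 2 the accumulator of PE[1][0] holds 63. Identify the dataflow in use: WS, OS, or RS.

WS [2×2] PE[1][0] across cycles:
  t=0 PE[1][0]: acc=0 h=0 v=0
  t=1 PE[1][0]: acc=68 h=4 v=68
  t=2 PE[1][0]: acc=72 h=4 v=72
OS [2×2] PE[1][0] across cycles:
  t=0 PE[1][0]: acc=0 h=0 v=0
  t=1 PE[1][0]: acc=36 h=9 v=4
  t=2 PE[1][0]: acc=72 h=4 v=9
RS [2×2] PE[1][0] across cycles:
  t=0 PE[1][0]: acc=0 h=0 v=0
  t=1 PE[1][0]: acc=36 h=36 v=4
  t=2 PE[1][0]: acc=63 h=63 v=7

dataflow = RS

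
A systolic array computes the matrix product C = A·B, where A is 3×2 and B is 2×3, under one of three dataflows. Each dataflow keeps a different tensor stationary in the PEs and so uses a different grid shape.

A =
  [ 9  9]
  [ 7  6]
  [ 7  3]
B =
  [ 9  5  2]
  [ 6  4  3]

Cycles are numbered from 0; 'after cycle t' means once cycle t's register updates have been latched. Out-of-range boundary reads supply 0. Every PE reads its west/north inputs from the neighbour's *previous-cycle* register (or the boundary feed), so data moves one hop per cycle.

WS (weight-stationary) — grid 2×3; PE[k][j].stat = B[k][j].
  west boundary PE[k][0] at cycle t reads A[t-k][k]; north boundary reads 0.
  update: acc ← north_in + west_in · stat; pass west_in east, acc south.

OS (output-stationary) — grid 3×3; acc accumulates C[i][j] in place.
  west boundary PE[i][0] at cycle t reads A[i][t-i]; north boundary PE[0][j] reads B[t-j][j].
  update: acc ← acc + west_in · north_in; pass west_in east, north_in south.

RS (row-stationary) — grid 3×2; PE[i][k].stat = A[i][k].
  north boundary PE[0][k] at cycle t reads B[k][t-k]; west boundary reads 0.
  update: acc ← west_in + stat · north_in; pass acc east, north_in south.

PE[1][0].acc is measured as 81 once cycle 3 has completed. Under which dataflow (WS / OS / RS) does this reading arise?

dataflow = WS

WS (2×3 grid), PE[1][0]:
  @0  [1,0]  acc 0  |  →0  ↓0
  @1  [1,0]  acc 135  |  →9  ↓135
  @2  [1,0]  acc 99  |  →6  ↓99
  @3  [1,0]  acc 81  |  →3  ↓81
OS (3×3 grid), PE[1][0]:
  @0  [1,0]  acc 0  |  →0  ↓0
  @1  [1,0]  acc 63  |  →7  ↓9
  @2  [1,0]  acc 99  |  →6  ↓6
  @3  [1,0]  acc 99  |  →0  ↓0
RS (3×2 grid), PE[1][0]:
  @0  [1,0]  acc 0  |  →0  ↓0
  @1  [1,0]  acc 63  |  →63  ↓9
  @2  [1,0]  acc 35  |  →35  ↓5
  @3  [1,0]  acc 14  |  →14  ↓2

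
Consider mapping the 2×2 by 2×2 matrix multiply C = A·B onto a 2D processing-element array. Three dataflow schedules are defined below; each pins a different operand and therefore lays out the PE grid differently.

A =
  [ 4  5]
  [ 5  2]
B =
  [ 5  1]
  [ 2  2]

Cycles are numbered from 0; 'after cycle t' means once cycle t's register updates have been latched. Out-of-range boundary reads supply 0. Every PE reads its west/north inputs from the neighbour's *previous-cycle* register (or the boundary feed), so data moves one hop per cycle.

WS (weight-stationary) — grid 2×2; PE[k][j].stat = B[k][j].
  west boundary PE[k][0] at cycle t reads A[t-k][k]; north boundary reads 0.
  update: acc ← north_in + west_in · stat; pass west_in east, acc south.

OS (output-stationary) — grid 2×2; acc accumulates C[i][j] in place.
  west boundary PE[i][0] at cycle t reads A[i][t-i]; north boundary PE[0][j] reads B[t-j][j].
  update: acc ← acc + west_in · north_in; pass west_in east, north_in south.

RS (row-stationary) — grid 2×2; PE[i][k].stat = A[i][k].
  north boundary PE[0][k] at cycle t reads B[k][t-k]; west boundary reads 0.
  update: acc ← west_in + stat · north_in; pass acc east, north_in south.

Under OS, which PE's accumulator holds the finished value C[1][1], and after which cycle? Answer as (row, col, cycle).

(row, col, cycle) = (1, 1, 3)

OS: C[1][1] accumulates in PE[1][1]:
  step 0 · PE1,1: acc=0; fwd→0 fwd↓0
  step 1 · PE1,1: acc=0; fwd→0 fwd↓0
  step 2 · PE1,1: acc=5; fwd→5 fwd↓1
  step 3 · PE1,1: acc=9; fwd→2 fwd↓2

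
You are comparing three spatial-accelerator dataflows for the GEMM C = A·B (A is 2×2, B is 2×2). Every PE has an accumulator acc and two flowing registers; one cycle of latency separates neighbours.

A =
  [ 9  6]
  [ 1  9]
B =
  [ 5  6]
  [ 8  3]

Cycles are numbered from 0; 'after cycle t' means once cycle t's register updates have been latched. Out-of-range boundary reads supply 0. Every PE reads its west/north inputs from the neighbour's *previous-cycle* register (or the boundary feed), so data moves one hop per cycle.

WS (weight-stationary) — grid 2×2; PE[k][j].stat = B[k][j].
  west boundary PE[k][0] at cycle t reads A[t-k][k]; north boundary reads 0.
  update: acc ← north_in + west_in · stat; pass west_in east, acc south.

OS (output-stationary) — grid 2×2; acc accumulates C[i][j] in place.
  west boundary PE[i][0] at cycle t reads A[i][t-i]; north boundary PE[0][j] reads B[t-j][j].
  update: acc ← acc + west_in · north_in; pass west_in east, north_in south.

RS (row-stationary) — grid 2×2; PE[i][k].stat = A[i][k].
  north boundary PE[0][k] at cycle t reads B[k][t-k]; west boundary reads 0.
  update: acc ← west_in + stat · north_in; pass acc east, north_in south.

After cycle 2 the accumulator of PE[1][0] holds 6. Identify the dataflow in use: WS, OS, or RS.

dataflow = RS

Under WS (2×2), PE[1][0]:
  @0  [1,0]  acc 0  |  →0  ↓0
  @1  [1,0]  acc 93  |  →6  ↓93
  @2  [1,0]  acc 77  |  →9  ↓77
Under OS (2×2), PE[1][0]:
  @0  [1,0]  acc 0  |  →0  ↓0
  @1  [1,0]  acc 5  |  →1  ↓5
  @2  [1,0]  acc 77  |  →9  ↓8
Under RS (2×2), PE[1][0]:
  @0  [1,0]  acc 0  |  →0  ↓0
  @1  [1,0]  acc 5  |  →5  ↓5
  @2  [1,0]  acc 6  |  →6  ↓6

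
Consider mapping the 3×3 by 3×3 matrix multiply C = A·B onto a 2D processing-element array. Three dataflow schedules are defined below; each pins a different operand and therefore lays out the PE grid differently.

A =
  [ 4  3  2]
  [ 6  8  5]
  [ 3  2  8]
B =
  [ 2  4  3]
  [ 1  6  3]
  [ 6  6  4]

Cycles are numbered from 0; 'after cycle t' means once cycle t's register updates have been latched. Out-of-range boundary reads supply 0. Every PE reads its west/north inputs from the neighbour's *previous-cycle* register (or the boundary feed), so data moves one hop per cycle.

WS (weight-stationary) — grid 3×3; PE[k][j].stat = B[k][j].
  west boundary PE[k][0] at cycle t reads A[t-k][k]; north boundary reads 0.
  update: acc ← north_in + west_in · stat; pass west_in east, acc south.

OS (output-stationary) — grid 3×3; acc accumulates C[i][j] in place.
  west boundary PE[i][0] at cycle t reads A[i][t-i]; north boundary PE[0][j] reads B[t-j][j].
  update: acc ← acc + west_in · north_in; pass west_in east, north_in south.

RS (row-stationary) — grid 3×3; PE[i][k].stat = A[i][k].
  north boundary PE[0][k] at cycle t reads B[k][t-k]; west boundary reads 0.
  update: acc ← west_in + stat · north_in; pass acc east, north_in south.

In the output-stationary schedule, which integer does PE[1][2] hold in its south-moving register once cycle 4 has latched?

OS (3×3). Following PE[1][2] plus its west/north inputs:
  t=0 PE[0][2]: acc=0 h=0 v=0
  t=0 PE[1][1]: acc=0 h=0 v=0
  t=0 PE[1][2]: acc=0 h=0 v=0
  t=1 PE[0][2]: acc=0 h=0 v=0
  t=1 PE[1][1]: acc=0 h=0 v=0
  t=1 PE[1][2]: acc=0 h=0 v=0
  t=2 PE[0][2]: acc=12 h=4 v=3
  t=2 PE[1][1]: acc=24 h=6 v=4
  t=2 PE[1][2]: acc=0 h=0 v=0
  t=3 PE[0][2]: acc=21 h=3 v=3
  t=3 PE[1][1]: acc=72 h=8 v=6
  t=3 PE[1][2]: acc=18 h=6 v=3
  t=4 PE[0][2]: acc=29 h=2 v=4
  t=4 PE[1][1]: acc=102 h=5 v=6
  t=4 PE[1][2]: acc=42 h=8 v=3

register = 3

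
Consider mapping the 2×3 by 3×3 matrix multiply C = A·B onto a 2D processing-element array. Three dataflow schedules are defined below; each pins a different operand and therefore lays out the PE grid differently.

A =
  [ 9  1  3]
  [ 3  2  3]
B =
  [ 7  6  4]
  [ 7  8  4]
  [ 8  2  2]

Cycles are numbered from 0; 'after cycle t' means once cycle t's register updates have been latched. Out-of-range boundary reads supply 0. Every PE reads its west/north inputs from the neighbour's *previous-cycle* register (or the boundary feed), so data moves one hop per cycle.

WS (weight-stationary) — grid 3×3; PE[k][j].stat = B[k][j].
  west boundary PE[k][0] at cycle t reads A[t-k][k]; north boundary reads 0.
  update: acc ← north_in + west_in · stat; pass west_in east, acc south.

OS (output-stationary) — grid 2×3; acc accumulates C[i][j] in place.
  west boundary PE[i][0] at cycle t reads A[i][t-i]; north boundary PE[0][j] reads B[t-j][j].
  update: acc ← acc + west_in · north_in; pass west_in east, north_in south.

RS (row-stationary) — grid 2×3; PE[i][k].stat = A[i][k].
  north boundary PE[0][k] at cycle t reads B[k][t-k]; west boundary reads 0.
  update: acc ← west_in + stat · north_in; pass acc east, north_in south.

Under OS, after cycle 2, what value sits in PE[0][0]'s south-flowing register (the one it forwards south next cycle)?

OS on a 2×3 grid — tracing PE[0][0] and its feeders:
  after 0 — PE[0][0] acc=63, pass-E 9, pass-S 7
  after 1 — PE[0][0] acc=70, pass-E 1, pass-S 7
  after 2 — PE[0][0] acc=94, pass-E 3, pass-S 8

register = 8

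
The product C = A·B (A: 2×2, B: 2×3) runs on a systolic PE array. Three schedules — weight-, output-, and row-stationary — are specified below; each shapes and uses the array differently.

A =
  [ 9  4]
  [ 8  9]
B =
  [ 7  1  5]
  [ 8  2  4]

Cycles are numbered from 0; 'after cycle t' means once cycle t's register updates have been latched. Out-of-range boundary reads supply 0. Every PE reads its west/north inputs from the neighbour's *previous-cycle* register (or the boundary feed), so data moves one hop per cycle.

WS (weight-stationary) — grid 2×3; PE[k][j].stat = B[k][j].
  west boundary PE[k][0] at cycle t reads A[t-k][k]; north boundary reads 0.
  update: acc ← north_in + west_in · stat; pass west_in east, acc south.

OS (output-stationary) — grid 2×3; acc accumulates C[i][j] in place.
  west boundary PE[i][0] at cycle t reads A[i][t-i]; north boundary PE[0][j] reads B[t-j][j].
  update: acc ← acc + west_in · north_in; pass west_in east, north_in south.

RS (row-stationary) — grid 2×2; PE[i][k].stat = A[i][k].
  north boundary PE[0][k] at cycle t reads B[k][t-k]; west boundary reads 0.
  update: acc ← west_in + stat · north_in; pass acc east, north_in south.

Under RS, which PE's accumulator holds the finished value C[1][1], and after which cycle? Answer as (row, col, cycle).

(row, col, cycle) = (1, 1, 3)

RS: C[1][1] accumulates in PE[1][1]:
  t=0 PE[1][1]: acc=0 h=0 v=0
  t=1 PE[1][1]: acc=0 h=0 v=0
  t=2 PE[1][1]: acc=128 h=128 v=8
  t=3 PE[1][1]: acc=26 h=26 v=2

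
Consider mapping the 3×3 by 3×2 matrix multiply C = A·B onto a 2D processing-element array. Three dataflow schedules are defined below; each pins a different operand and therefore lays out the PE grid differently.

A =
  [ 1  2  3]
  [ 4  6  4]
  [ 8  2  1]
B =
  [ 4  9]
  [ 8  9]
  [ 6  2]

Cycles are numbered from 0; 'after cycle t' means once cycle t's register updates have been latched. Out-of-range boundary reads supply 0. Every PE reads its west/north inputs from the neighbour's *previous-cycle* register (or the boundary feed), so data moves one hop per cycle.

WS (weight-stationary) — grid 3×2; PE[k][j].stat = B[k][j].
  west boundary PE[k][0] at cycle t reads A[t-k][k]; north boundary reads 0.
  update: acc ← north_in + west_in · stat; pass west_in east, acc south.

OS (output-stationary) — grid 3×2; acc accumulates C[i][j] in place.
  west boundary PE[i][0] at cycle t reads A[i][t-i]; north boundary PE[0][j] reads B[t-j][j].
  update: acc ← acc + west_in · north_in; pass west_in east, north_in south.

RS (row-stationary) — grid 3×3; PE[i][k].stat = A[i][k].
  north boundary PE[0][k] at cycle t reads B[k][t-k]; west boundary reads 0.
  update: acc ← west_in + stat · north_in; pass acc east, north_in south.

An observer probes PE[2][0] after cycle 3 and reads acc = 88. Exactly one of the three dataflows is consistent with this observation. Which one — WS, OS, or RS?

— WS: 3×2; PE[2][0] trace:
  c0 r2c0: 0 / 0 / 0
  c1 r2c0: 0 / 0 / 0
  c2 r2c0: 38 / 3 / 38
  c3 r2c0: 88 / 4 / 88
— OS: 3×2; PE[2][0] trace:
  c0 r2c0: 0 / 0 / 0
  c1 r2c0: 0 / 0 / 0
  c2 r2c0: 32 / 8 / 4
  c3 r2c0: 48 / 2 / 8
— RS: 3×3; PE[2][0] trace:
  c0 r2c0: 0 / 0 / 0
  c1 r2c0: 0 / 0 / 0
  c2 r2c0: 32 / 32 / 4
  c3 r2c0: 72 / 72 / 9

dataflow = WS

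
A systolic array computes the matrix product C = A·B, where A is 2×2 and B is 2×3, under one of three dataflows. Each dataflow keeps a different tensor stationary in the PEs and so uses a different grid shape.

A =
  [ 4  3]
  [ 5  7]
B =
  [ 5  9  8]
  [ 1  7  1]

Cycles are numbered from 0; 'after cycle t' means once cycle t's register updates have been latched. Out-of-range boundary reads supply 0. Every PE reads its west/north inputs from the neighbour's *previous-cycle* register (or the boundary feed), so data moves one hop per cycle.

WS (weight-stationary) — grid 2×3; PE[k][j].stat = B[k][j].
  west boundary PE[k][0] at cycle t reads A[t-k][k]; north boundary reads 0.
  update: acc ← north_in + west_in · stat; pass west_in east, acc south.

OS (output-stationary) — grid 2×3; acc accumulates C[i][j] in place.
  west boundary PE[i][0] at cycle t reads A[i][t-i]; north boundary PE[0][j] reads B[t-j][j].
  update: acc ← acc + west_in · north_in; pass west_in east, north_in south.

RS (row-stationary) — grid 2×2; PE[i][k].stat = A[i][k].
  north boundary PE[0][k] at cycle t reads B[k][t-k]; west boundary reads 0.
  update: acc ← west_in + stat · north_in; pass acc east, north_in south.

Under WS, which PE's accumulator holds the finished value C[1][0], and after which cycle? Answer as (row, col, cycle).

(row, col, cycle) = (1, 0, 2)

Under WS, C[1][0] lands at PE[1][0]:
  after 0 — PE[1][0] acc=0, pass-E 0, pass-S 0
  after 1 — PE[1][0] acc=23, pass-E 3, pass-S 23
  after 2 — PE[1][0] acc=32, pass-E 7, pass-S 32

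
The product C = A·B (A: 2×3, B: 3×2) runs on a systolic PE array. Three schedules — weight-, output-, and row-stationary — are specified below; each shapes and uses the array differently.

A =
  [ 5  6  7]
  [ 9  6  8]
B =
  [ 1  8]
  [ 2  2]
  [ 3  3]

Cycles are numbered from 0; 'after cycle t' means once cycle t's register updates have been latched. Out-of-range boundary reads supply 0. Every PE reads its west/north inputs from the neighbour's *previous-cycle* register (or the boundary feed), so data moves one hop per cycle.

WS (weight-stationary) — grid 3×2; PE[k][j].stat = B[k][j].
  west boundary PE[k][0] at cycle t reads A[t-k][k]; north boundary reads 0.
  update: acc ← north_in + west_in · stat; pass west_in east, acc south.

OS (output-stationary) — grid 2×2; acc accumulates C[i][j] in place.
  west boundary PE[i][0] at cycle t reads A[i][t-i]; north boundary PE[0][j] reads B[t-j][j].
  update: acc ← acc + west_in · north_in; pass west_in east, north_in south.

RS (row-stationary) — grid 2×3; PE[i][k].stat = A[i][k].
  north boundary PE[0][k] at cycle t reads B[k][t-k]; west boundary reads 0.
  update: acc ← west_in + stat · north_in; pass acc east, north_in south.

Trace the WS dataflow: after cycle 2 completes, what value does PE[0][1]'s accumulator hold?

WS (3×2). Following PE[0][1] plus its west/north inputs:
  [0] (0,0) acc=5 (h:5 v:5)
  [0] (0,1) acc=0 (h:0 v:0)
  [1] (0,0) acc=9 (h:9 v:9)
  [1] (0,1) acc=40 (h:5 v:40)
  [2] (0,0) acc=0 (h:0 v:0)
  [2] (0,1) acc=72 (h:9 v:72)

PE[0][1].acc = 72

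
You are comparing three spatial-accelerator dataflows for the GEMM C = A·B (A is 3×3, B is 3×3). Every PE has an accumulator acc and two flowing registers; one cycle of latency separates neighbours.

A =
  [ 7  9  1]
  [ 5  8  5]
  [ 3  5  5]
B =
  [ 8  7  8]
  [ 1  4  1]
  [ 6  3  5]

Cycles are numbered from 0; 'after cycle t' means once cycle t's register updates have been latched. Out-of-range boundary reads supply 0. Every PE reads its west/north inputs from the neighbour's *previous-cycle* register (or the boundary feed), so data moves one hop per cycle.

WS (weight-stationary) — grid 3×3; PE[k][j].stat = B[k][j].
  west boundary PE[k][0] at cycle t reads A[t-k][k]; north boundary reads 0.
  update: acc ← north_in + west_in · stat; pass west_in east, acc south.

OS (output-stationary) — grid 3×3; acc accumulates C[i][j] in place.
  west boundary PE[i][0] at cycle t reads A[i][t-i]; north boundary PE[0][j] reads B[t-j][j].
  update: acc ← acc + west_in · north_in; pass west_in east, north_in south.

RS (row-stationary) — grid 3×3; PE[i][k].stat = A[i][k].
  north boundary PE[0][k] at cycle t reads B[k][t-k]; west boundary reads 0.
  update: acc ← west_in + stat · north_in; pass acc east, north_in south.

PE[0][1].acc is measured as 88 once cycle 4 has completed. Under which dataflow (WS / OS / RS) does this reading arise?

WS [3×3] PE[0][1] across cycles:
  cycle 0: PE[0][1] → acc 0, east 0, south 0
  cycle 1: PE[0][1] → acc 49, east 7, south 49
  cycle 2: PE[0][1] → acc 35, east 5, south 35
  cycle 3: PE[0][1] → acc 21, east 3, south 21
  cycle 4: PE[0][1] → acc 0, east 0, south 0
OS [3×3] PE[0][1] across cycles:
  cycle 0: PE[0][1] → acc 0, east 0, south 0
  cycle 1: PE[0][1] → acc 49, east 7, south 7
  cycle 2: PE[0][1] → acc 85, east 9, south 4
  cycle 3: PE[0][1] → acc 88, east 1, south 3
  cycle 4: PE[0][1] → acc 88, east 0, south 0
RS [3×3] PE[0][1] across cycles:
  cycle 0: PE[0][1] → acc 0, east 0, south 0
  cycle 1: PE[0][1] → acc 65, east 65, south 1
  cycle 2: PE[0][1] → acc 85, east 85, south 4
  cycle 3: PE[0][1] → acc 65, east 65, south 1
  cycle 4: PE[0][1] → acc 0, east 0, south 0

dataflow = OS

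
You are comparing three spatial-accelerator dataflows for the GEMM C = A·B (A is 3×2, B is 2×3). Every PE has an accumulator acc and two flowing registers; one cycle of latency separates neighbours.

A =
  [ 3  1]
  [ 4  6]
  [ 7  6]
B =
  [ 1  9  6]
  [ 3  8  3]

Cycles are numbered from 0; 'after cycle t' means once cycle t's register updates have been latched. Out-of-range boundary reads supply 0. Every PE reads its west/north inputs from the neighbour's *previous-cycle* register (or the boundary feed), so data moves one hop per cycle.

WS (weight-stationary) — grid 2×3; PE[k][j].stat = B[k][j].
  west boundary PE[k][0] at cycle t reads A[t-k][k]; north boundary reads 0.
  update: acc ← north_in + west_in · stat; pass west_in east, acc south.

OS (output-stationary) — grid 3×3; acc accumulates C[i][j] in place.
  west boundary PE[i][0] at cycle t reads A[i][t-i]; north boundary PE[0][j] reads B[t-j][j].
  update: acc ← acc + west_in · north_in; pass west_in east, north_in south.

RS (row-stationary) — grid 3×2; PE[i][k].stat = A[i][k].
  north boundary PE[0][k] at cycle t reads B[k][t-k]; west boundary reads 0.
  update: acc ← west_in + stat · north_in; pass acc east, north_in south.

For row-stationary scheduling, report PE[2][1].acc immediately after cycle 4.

RS (3×2). Following PE[2][1] plus its west/north inputs:
  after 0 — PE[1][1] acc=0, pass-E 0, pass-S 0
  after 0 — PE[2][0] acc=0, pass-E 0, pass-S 0
  after 0 — PE[2][1] acc=0, pass-E 0, pass-S 0
  after 1 — PE[1][1] acc=0, pass-E 0, pass-S 0
  after 1 — PE[2][0] acc=0, pass-E 0, pass-S 0
  after 1 — PE[2][1] acc=0, pass-E 0, pass-S 0
  after 2 — PE[1][1] acc=22, pass-E 22, pass-S 3
  after 2 — PE[2][0] acc=7, pass-E 7, pass-S 1
  after 2 — PE[2][1] acc=0, pass-E 0, pass-S 0
  after 3 — PE[1][1] acc=84, pass-E 84, pass-S 8
  after 3 — PE[2][0] acc=63, pass-E 63, pass-S 9
  after 3 — PE[2][1] acc=25, pass-E 25, pass-S 3
  after 4 — PE[1][1] acc=42, pass-E 42, pass-S 3
  after 4 — PE[2][0] acc=42, pass-E 42, pass-S 6
  after 4 — PE[2][1] acc=111, pass-E 111, pass-S 8

PE[2][1].acc = 111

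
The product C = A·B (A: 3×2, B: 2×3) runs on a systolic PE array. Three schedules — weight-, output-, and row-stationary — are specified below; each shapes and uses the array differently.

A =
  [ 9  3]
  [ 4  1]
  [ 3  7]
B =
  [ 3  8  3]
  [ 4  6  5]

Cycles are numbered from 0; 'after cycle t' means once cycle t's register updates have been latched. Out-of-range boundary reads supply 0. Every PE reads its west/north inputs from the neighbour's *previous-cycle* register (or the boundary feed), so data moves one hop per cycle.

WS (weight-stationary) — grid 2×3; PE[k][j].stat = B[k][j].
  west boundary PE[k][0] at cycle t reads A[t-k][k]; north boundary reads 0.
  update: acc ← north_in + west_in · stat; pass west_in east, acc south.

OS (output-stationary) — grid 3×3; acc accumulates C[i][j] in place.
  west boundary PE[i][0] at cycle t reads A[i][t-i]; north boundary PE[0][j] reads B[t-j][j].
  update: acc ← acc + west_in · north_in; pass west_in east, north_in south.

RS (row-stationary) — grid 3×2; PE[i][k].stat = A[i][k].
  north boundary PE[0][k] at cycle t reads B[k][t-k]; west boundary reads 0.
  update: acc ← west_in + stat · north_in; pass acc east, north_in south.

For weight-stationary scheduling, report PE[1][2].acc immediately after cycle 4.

PE[1][2].acc = 17

WS on a 2×3 grid — tracing PE[1][2] and its feeders:
  t=0 PE[0][2]: acc=0 h=0 v=0
  t=0 PE[1][1]: acc=0 h=0 v=0
  t=0 PE[1][2]: acc=0 h=0 v=0
  t=1 PE[0][2]: acc=0 h=0 v=0
  t=1 PE[1][1]: acc=0 h=0 v=0
  t=1 PE[1][2]: acc=0 h=0 v=0
  t=2 PE[0][2]: acc=27 h=9 v=27
  t=2 PE[1][1]: acc=90 h=3 v=90
  t=2 PE[1][2]: acc=0 h=0 v=0
  t=3 PE[0][2]: acc=12 h=4 v=12
  t=3 PE[1][1]: acc=38 h=1 v=38
  t=3 PE[1][2]: acc=42 h=3 v=42
  t=4 PE[0][2]: acc=9 h=3 v=9
  t=4 PE[1][1]: acc=66 h=7 v=66
  t=4 PE[1][2]: acc=17 h=1 v=17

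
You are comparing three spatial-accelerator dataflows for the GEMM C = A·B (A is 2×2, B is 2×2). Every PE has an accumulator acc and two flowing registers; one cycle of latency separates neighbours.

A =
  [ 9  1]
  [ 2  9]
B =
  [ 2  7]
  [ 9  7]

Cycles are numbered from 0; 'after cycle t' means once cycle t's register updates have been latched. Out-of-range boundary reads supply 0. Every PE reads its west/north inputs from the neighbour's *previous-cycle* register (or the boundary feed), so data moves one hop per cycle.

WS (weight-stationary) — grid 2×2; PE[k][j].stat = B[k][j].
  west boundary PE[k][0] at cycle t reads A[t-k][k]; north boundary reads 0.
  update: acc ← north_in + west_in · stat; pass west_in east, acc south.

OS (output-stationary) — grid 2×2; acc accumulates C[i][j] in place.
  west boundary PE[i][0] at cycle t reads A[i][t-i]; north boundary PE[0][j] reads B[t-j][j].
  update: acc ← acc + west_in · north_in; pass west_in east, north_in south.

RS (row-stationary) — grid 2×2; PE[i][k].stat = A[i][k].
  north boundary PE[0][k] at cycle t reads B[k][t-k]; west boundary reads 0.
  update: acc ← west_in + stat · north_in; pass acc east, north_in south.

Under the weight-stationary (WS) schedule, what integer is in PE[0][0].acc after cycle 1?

Tracing WS — 2×2 array, target PE[0][0]:
  t=0 PE[0][0]: acc=18 h=9 v=18
  t=1 PE[0][0]: acc=4 h=2 v=4

PE[0][0].acc = 4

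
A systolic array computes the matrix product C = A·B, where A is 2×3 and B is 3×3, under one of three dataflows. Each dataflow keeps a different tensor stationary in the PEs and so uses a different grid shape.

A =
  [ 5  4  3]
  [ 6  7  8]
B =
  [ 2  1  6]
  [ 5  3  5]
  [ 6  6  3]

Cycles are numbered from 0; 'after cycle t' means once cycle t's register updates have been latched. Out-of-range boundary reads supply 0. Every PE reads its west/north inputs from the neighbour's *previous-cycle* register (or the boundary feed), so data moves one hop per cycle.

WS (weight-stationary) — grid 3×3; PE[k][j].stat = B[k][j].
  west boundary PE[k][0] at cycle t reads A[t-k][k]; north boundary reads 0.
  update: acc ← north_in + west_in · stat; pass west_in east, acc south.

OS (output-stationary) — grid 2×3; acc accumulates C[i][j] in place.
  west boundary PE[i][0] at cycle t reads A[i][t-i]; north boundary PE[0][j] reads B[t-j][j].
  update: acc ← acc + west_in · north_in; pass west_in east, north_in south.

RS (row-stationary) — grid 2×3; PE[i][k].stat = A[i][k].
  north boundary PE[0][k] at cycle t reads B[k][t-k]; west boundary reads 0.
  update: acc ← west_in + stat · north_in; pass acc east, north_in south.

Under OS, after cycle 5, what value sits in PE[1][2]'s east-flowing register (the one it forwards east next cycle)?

register = 8

Tracing OS — 2×3 array, target PE[1][2]:
  c0 r0c2: 0 / 0 / 0
  c0 r1c1: 0 / 0 / 0
  c0 r1c2: 0 / 0 / 0
  c1 r0c2: 0 / 0 / 0
  c1 r1c1: 0 / 0 / 0
  c1 r1c2: 0 / 0 / 0
  c2 r0c2: 30 / 5 / 6
  c2 r1c1: 6 / 6 / 1
  c2 r1c2: 0 / 0 / 0
  c3 r0c2: 50 / 4 / 5
  c3 r1c1: 27 / 7 / 3
  c3 r1c2: 36 / 6 / 6
  c4 r0c2: 59 / 3 / 3
  c4 r1c1: 75 / 8 / 6
  c4 r1c2: 71 / 7 / 5
  c5 r0c2: 59 / 0 / 0
  c5 r1c1: 75 / 0 / 0
  c5 r1c2: 95 / 8 / 3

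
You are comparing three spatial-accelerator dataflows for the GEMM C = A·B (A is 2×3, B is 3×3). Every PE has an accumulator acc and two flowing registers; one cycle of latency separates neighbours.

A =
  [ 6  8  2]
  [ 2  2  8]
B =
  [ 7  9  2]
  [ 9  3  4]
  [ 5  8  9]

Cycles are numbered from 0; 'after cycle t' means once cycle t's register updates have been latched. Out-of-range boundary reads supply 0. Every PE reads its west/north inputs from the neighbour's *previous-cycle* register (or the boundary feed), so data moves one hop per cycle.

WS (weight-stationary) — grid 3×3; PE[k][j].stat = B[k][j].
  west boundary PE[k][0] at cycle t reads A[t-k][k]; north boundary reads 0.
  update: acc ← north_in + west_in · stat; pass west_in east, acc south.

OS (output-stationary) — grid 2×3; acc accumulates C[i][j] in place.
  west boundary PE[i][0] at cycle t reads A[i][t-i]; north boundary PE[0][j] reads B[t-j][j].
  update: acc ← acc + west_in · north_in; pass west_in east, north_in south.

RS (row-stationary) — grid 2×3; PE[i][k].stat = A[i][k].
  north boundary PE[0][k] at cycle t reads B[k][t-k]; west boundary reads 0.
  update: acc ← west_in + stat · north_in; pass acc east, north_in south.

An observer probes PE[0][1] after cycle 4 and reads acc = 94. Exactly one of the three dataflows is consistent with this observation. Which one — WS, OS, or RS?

dataflow = OS

WS (3×3 grid), PE[0][1]:
  step 0 · PE0,1: acc=0; fwd→0 fwd↓0
  step 1 · PE0,1: acc=54; fwd→6 fwd↓54
  step 2 · PE0,1: acc=18; fwd→2 fwd↓18
  step 3 · PE0,1: acc=0; fwd→0 fwd↓0
  step 4 · PE0,1: acc=0; fwd→0 fwd↓0
OS (2×3 grid), PE[0][1]:
  step 0 · PE0,1: acc=0; fwd→0 fwd↓0
  step 1 · PE0,1: acc=54; fwd→6 fwd↓9
  step 2 · PE0,1: acc=78; fwd→8 fwd↓3
  step 3 · PE0,1: acc=94; fwd→2 fwd↓8
  step 4 · PE0,1: acc=94; fwd→0 fwd↓0
RS (2×3 grid), PE[0][1]:
  step 0 · PE0,1: acc=0; fwd→0 fwd↓0
  step 1 · PE0,1: acc=114; fwd→114 fwd↓9
  step 2 · PE0,1: acc=78; fwd→78 fwd↓3
  step 3 · PE0,1: acc=44; fwd→44 fwd↓4
  step 4 · PE0,1: acc=0; fwd→0 fwd↓0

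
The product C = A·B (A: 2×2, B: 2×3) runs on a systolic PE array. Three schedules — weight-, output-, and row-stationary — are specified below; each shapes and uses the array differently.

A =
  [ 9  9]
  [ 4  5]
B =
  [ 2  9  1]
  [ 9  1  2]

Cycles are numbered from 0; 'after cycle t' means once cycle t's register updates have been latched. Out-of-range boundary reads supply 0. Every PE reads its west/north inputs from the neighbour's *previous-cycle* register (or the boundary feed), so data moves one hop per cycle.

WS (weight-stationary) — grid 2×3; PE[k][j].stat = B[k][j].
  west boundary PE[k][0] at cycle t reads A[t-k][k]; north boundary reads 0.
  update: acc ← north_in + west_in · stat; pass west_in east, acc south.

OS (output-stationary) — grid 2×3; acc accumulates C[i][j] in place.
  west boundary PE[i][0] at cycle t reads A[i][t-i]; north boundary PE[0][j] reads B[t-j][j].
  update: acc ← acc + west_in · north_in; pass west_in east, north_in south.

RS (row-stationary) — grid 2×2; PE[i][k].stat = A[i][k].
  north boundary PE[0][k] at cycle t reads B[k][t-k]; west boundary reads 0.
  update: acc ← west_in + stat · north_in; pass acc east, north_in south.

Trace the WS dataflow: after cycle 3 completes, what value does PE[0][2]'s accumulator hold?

WS on a 2×3 grid — tracing PE[0][2] and its feeders:
  after 0 — PE[0][1] acc=0, pass-E 0, pass-S 0
  after 0 — PE[0][2] acc=0, pass-E 0, pass-S 0
  after 1 — PE[0][1] acc=81, pass-E 9, pass-S 81
  after 1 — PE[0][2] acc=0, pass-E 0, pass-S 0
  after 2 — PE[0][1] acc=36, pass-E 4, pass-S 36
  after 2 — PE[0][2] acc=9, pass-E 9, pass-S 9
  after 3 — PE[0][1] acc=0, pass-E 0, pass-S 0
  after 3 — PE[0][2] acc=4, pass-E 4, pass-S 4

PE[0][2].acc = 4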